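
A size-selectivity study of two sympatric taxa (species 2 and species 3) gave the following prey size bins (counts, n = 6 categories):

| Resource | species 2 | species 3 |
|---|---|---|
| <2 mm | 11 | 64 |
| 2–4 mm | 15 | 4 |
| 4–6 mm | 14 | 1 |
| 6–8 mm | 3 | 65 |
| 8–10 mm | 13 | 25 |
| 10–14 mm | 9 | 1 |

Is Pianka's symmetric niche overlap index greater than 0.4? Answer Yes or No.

Proportions for species 2 (n=65): 11/65=0.1692, 15/65=0.2308, 14/65=0.2154, 3/65=0.0462, 13/65=0.2000, 9/65=0.1385
Proportions for species 3 (n=160): 64/160=0.4000, 4/160=0.0250, 1/160=0.0063, 65/160=0.4063, 25/160=0.1563, 1/160=0.0063
Σ p₁ᵢp₂ᵢ = 0.067680 + 0.005770 + 0.001357 + 0.018771 + 0.031260 + 0.000873 = 0.125711
Σp_1ᵢ² = 0.1692² + 0.2308² + 0.2154² + 0.0462² + 0.2000² + 0.1385² = 0.028629 + 0.053269 + 0.046397 + 0.002134 + 0.040000 + 0.019182 = 0.189611
Σp_2ᵢ² = 0.4000² + 0.0250² + 0.0063² + 0.4063² + 0.1563² + 0.0063² = 0.160000 + 0.000625 + 0.000040 + 0.165080 + 0.024430 + 0.000040 = 0.350215
O = 0.125711 / √(0.189611 × 0.350215) = 0.125711 / 0.2576909 = 0.4878
O = 0.4878 > 0.4 → Yes.

Yes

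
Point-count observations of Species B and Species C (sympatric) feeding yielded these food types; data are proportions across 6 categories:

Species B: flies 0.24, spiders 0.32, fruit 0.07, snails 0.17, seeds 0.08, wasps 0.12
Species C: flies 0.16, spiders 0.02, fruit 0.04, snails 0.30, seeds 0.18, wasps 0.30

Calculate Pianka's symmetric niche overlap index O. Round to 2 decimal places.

0.66

Σ p₁ᵢp₂ᵢ = 0.0384 + 0.0064 + 0.0028 + 0.0510 + 0.0144 + 0.0360 = 0.1490
Σp_1ᵢ² = 0.24² + 0.32² + 0.07² + 0.17² + 0.08² + 0.12² = 0.0576 + 0.1024 + 0.0049 + 0.0289 + 0.0064 + 0.0144 = 0.2146
Σp_2ᵢ² = 0.16² + 0.02² + 0.04² + 0.30² + 0.18² + 0.30² = 0.0256 + 0.0004 + 0.0016 + 0.0900 + 0.0324 + 0.0900 = 0.2400
O = 0.1490 / √(0.2146 × 0.2400) = 0.1490 / 0.22694 = 0.6566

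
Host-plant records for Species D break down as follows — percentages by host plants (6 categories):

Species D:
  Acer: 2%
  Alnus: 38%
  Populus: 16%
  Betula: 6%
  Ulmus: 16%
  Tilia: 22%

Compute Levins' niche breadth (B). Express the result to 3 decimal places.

4.032

Convert percentages to proportions (divide by 100).
Σpᵢ² = 0.02² + 0.38² + 0.16² + 0.06² + 0.16² + 0.22² = 0.0004 + 0.1444 + 0.0256 + 0.0036 + 0.0256 + 0.0484 = 0.2480
B = 1 / 0.2480 = 4.03226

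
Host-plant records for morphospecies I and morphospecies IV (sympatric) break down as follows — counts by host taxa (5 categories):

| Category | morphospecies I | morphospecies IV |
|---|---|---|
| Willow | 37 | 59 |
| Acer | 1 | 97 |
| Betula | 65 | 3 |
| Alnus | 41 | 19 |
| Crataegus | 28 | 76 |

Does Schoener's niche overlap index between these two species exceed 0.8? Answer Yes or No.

Proportions for morphospecies I (n=172): 37/172=0.2151, 1/172=0.0058, 65/172=0.3779, 41/172=0.2384, 28/172=0.1628
Proportions for morphospecies IV (n=254): 59/254=0.2323, 97/254=0.3819, 3/254=0.0118, 19/254=0.0748, 76/254=0.2992
Σ|p₁ᵢ − p₂ᵢ| = 0.0172 + 0.3761 + 0.3661 + 0.1636 + 0.1364 = 1.0594
D = 1 − ½ × 1.0594 = 1 − 0.52970 = 0.47030
D = 0.47030 < 0.8 → No.

No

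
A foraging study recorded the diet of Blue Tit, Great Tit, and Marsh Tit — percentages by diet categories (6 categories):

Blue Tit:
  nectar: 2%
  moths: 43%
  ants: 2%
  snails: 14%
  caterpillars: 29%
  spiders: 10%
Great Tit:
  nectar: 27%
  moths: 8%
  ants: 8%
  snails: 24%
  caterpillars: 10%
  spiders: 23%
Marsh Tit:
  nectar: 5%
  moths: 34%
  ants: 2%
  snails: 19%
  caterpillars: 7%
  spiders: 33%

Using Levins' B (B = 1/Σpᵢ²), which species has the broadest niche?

Great Tit

Convert percentages to proportions (divide by 100).
Σp_Blueᵢ² = 0.02² + 0.43² + 0.02² + 0.14² + 0.29² + 0.10² = 0.0004 + 0.1849 + 0.0004 + 0.0196 + 0.0841 + 0.0100 = 0.2994
B_Blue = 1 / 0.2994 = 3.3400
Σp_Greaᵢ² = 0.27² + 0.08² + 0.08² + 0.24² + 0.10² + 0.23² = 0.0729 + 0.0064 + 0.0064 + 0.0576 + 0.0100 + 0.0529 = 0.2062
B_Grea = 1 / 0.2062 = 4.8497
Σp_Marsᵢ² = 0.05² + 0.34² + 0.02² + 0.19² + 0.07² + 0.33² = 0.0025 + 0.1156 + 0.0004 + 0.0361 + 0.0049 + 0.1089 = 0.2684
B_Mars = 1 / 0.2684 = 3.7258
Highest B → broadest niche (most generalist): Great Tit (B = 4.85).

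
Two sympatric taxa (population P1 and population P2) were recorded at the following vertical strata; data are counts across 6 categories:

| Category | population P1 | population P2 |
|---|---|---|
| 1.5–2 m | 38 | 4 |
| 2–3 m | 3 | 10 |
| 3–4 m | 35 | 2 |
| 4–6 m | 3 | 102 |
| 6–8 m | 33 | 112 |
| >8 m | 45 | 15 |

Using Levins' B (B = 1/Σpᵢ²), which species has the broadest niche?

population P1

Proportions for population P1 (n=157): 38/157=0.2420, 3/157=0.0191, 35/157=0.2229, 3/157=0.0191, 33/157=0.2102, 45/157=0.2866
Proportions for population P2 (n=245): 4/245=0.0163, 10/245=0.0408, 2/245=0.0082, 102/245=0.4163, 112/245=0.4571, 15/245=0.0612
Σp_P1ᵢ² = 0.2420² + 0.0191² + 0.2229² + 0.0191² + 0.2102² + 0.2866² = 0.058564 + 0.000365 + 0.049684 + 0.000365 + 0.044184 + 0.082140 = 0.235302
B_P1 = 1 / 0.235302 = 4.2499
Σp_P2ᵢ² = 0.0163² + 0.0408² + 0.0082² + 0.4163² + 0.4571² + 0.0612² = 0.000266 + 0.001665 + 0.000067 + 0.173306 + 0.208940 + 0.003745 = 0.387989
B_P2 = 1 / 0.387989 = 2.5774
Highest B → broadest niche (most generalist): population P1 (B = 4.25).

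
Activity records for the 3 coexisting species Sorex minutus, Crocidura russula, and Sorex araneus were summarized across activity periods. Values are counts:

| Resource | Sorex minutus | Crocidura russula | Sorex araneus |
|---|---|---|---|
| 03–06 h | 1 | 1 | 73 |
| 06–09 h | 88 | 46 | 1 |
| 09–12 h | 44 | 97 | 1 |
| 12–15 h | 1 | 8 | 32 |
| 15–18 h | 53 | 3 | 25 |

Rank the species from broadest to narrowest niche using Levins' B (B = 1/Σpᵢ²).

Sorex minutus > Sorex araneus > Crocidura russula

Proportions for Sorex minutus (n=187): 1/187=0.0053, 88/187=0.4706, 44/187=0.2353, 1/187=0.0053, 53/187=0.2834
Proportions for Crocidura russula (n=155): 1/155=0.0065, 46/155=0.2968, 97/155=0.6258, 8/155=0.0516, 3/155=0.0194
Proportions for Sorex araneus (n=132): 73/132=0.5530, 1/132=0.0076, 1/132=0.0076, 32/132=0.2424, 25/132=0.1894
Σp_minuᵢ² = 0.0053² + 0.4706² + 0.2353² + 0.0053² + 0.2834² = 0.000028 + 0.221464 + 0.055366 + 0.000028 + 0.080316 = 0.357202
B_minu = 1 / 0.357202 = 2.7995
Σp_russᵢ² = 0.0065² + 0.2968² + 0.6258² + 0.0516² + 0.0194² = 0.000042 + 0.088090 + 0.391626 + 0.002663 + 0.000376 = 0.482797
B_russ = 1 / 0.482797 = 2.0713
Σp_aranᵢ² = 0.5530² + 0.0076² + 0.0076² + 0.2424² + 0.1894² = 0.305809 + 0.000058 + 0.000058 + 0.058758 + 0.035872 = 0.400555
B_aran = 1 / 0.400555 = 2.4965
Ranking by B (broadest → narrowest): Sorex minutus (2.80) > Sorex araneus (2.50) > Crocidura russula (2.07)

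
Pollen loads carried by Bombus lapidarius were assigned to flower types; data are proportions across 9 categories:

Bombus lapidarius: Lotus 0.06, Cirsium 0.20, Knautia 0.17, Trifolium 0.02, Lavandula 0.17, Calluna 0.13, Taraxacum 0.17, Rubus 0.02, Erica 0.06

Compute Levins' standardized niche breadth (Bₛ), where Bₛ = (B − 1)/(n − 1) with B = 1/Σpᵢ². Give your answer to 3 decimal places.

0.700

Σpᵢ² = 0.06² + 0.20² + 0.17² + 0.02² + 0.17² + 0.13² + 0.17² + 0.02² + 0.06² = 0.0036 + 0.0400 + 0.0289 + 0.0004 + 0.0289 + 0.0169 + 0.0289 + 0.0004 + 0.0036 = 0.1516
B = 1 / 0.1516 = 6.59631
Bₛ = (B − 1)/(n − 1) = (6.59631 − 1)/(9 − 1) = 5.59631/8 = 0.69954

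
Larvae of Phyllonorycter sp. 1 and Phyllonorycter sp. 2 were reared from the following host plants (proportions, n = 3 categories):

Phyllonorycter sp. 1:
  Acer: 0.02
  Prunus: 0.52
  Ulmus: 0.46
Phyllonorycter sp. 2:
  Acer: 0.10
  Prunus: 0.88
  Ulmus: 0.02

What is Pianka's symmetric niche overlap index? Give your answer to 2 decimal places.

0.76

Σ p₁ᵢp₂ᵢ = 0.0020 + 0.4576 + 0.0092 = 0.4688
Σp_1ᵢ² = 0.02² + 0.52² + 0.46² = 0.0004 + 0.2704 + 0.2116 = 0.4824
Σp_2ᵢ² = 0.10² + 0.88² + 0.02² = 0.0100 + 0.7744 + 0.0004 = 0.7848
O = 0.4688 / √(0.4824 × 0.7848) = 0.4688 / 0.61529 = 0.7619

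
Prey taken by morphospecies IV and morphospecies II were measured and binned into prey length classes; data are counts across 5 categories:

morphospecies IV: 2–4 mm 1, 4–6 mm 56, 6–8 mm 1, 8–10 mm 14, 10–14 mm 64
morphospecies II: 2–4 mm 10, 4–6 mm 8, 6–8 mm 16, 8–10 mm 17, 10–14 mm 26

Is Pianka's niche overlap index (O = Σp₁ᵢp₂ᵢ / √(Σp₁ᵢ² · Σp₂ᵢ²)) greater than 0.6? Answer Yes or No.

Yes

Proportions for morphospecies IV (n=136): 1/136=0.0074, 56/136=0.4118, 1/136=0.0074, 14/136=0.1029, 64/136=0.4706
Proportions for morphospecies II (n=77): 10/77=0.1299, 8/77=0.1039, 16/77=0.2078, 17/77=0.2208, 26/77=0.3377
Σ p₁ᵢp₂ᵢ = 0.000961 + 0.042786 + 0.001538 + 0.022720 + 0.158922 = 0.226927
Σp_1ᵢ² = 0.0074² + 0.4118² + 0.0074² + 0.1029² + 0.4706² = 0.000055 + 0.169579 + 0.000055 + 0.010588 + 0.221464 = 0.401741
Σp_2ᵢ² = 0.1299² + 0.1039² + 0.2078² + 0.2208² + 0.3377² = 0.016874 + 0.010795 + 0.043181 + 0.048753 + 0.114041 = 0.233644
O = 0.226927 / √(0.401741 × 0.233644) = 0.226927 / 0.3063729 = 0.7407
O = 0.7407 > 0.6 → Yes.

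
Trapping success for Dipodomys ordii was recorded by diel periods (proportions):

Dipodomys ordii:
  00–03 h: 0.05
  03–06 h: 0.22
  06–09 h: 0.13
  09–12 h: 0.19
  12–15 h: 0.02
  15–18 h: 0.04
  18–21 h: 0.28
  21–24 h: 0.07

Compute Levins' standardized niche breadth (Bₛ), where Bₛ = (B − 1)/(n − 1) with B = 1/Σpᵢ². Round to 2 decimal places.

0.61

Σpᵢ² = 0.05² + 0.22² + 0.13² + 0.19² + 0.02² + 0.04² + 0.28² + 0.07² = 0.0025 + 0.0484 + 0.0169 + 0.0361 + 0.0004 + 0.0016 + 0.0784 + 0.0049 = 0.1892
B = 1 / 0.1892 = 5.2854
Bₛ = (B − 1)/(n − 1) = (5.2854 − 1)/(8 − 1) = 4.2854/7 = 0.6122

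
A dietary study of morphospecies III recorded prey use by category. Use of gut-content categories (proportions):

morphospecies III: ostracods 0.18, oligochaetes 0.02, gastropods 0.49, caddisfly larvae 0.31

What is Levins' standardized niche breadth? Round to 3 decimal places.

Σpᵢ² = 0.18² + 0.02² + 0.49² + 0.31² = 0.0324 + 0.0004 + 0.2401 + 0.0961 = 0.3690
B = 1 / 0.3690 = 2.71003
Bₛ = (B − 1)/(n − 1) = (2.71003 − 1)/(4 − 1) = 1.71003/3 = 0.57001

0.570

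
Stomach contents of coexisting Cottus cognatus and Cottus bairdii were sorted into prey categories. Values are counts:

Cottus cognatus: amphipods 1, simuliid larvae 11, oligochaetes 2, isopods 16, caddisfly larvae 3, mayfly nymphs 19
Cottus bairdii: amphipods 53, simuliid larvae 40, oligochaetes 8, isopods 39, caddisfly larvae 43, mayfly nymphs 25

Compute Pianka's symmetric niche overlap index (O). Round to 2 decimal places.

Proportions for Cottus cognatus (n=52): 1/52=0.0192, 11/52=0.2115, 2/52=0.0385, 16/52=0.3077, 3/52=0.0577, 19/52=0.3654
Proportions for Cottus bairdii (n=208): 53/208=0.2548, 40/208=0.1923, 8/208=0.0385, 39/208=0.1875, 43/208=0.2067, 25/208=0.1202
Σ p₁ᵢp₂ᵢ = 0.004892 + 0.040671 + 0.001482 + 0.057694 + 0.011927 + 0.043921 = 0.160587
Σp_1ᵢ² = 0.0192² + 0.2115² + 0.0385² + 0.3077² + 0.0577² + 0.3654² = 0.000369 + 0.044732 + 0.001482 + 0.094679 + 0.003329 + 0.133517 = 0.278108
Σp_2ᵢ² = 0.2548² + 0.1923² + 0.0385² + 0.1875² + 0.2067² + 0.1202² = 0.064923 + 0.036979 + 0.001482 + 0.035156 + 0.042725 + 0.014448 = 0.195713
O = 0.160587 / √(0.278108 × 0.195713) = 0.160587 / 0.2333010 = 0.6883

0.69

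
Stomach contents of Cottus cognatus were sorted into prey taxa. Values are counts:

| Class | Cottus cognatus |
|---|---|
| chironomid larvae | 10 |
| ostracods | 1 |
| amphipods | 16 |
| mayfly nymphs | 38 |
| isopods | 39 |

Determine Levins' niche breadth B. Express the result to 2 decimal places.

3.26

Proportions for Cottus cognatus (n=104): 10/104=0.0962, 1/104=0.0096, 16/104=0.1538, 38/104=0.3654, 39/104=0.3750
Σpᵢ² = 0.0962² + 0.0096² + 0.1538² + 0.3654² + 0.3750² = 0.009254 + 0.000092 + 0.023654 + 0.133517 + 0.140625 = 0.307142
B = 1 / 0.307142 = 3.2558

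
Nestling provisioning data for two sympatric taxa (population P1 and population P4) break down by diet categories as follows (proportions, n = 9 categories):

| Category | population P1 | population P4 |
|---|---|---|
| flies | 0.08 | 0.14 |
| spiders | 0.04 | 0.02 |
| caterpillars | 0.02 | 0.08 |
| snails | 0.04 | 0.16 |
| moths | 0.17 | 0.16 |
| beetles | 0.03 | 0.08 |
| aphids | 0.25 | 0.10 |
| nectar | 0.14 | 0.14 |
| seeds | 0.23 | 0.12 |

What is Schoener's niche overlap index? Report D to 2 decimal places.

0.71

Σ|p₁ᵢ − p₂ᵢ| = 0.06 + 0.02 + 0.06 + 0.12 + 0.01 + 0.05 + 0.15 + 0.00 + 0.11 = 0.58
D = 1 − ½ × 0.58 = 1 − 0.290 = 0.7100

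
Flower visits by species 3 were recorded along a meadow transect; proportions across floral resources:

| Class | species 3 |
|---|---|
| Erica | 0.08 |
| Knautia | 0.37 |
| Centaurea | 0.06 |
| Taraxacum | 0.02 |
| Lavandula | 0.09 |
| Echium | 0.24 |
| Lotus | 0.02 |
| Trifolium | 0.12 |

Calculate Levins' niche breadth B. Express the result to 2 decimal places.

Σpᵢ² = 0.08² + 0.37² + 0.06² + 0.02² + 0.09² + 0.24² + 0.02² + 0.12² = 0.0064 + 0.1369 + 0.0036 + 0.0004 + 0.0081 + 0.0576 + 0.0004 + 0.0144 = 0.2278
B = 1 / 0.2278 = 4.3898

4.39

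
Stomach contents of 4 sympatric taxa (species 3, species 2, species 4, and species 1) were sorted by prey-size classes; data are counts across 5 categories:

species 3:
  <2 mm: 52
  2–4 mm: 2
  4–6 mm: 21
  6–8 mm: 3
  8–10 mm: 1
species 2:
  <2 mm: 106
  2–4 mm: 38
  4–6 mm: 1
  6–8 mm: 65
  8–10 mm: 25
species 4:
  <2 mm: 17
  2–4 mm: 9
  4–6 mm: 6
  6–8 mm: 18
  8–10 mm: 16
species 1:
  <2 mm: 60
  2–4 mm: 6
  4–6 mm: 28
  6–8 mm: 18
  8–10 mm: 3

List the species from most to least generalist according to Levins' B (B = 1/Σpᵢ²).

species 4 > species 2 > species 1 > species 3

Proportions for species 3 (n=79): 52/79=0.6582, 2/79=0.0253, 21/79=0.2658, 3/79=0.0380, 1/79=0.0127
Proportions for species 2 (n=235): 106/235=0.4511, 38/235=0.1617, 1/235=0.0043, 65/235=0.2766, 25/235=0.1064
Proportions for species 4 (n=66): 17/66=0.2576, 9/66=0.1364, 6/66=0.0909, 18/66=0.2727, 16/66=0.2424
Proportions for species 1 (n=115): 60/115=0.5217, 6/115=0.0522, 28/115=0.2435, 18/115=0.1565, 3/115=0.0261
Σp_3ᵢ² = 0.6582² + 0.0253² + 0.2658² + 0.0380² + 0.0127² = 0.433227 + 0.000640 + 0.070650 + 0.001444 + 0.000161 = 0.506122
B_3 = 1 / 0.506122 = 1.9758
Σp_2ᵢ² = 0.4511² + 0.1617² + 0.0043² + 0.2766² + 0.1064² = 0.203491 + 0.026147 + 0.000018 + 0.076508 + 0.011321 = 0.317485
B_2 = 1 / 0.317485 = 3.1498
Σp_4ᵢ² = 0.2576² + 0.1364² + 0.0909² + 0.2727² + 0.2424² = 0.066358 + 0.018605 + 0.008263 + 0.074365 + 0.058758 = 0.226349
B_4 = 1 / 0.226349 = 4.4180
Σp_1ᵢ² = 0.5217² + 0.0522² + 0.2435² + 0.1565² + 0.0261² = 0.272171 + 0.002725 + 0.059292 + 0.024492 + 0.000681 = 0.359361
B_1 = 1 / 0.359361 = 2.7827
Ranking by B (broadest → narrowest): species 4 (4.42) > species 2 (3.15) > species 1 (2.78) > species 3 (1.98)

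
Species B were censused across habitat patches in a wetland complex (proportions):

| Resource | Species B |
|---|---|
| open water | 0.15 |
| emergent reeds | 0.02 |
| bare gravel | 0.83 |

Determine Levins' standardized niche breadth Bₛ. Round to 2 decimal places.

Σpᵢ² = 0.15² + 0.02² + 0.83² = 0.0225 + 0.0004 + 0.6889 = 0.7118
B = 1 / 0.7118 = 1.4049
Bₛ = (B − 1)/(n − 1) = (1.4049 − 1)/(3 − 1) = 0.4049/2 = 0.2025

0.20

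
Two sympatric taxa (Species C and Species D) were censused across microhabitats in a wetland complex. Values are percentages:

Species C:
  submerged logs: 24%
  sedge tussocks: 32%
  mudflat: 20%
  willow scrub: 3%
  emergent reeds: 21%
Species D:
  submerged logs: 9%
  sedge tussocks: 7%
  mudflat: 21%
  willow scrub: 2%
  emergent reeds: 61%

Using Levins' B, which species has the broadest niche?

Species C

Convert percentages to proportions (divide by 100).
Σp_Cᵢ² = 0.24² + 0.32² + 0.20² + 0.03² + 0.21² = 0.0576 + 0.1024 + 0.0400 + 0.0009 + 0.0441 = 0.2450
B_C = 1 / 0.2450 = 4.0816
Σp_Dᵢ² = 0.09² + 0.07² + 0.21² + 0.02² + 0.61² = 0.0081 + 0.0049 + 0.0441 + 0.0004 + 0.3721 = 0.4296
B_D = 1 / 0.4296 = 2.3277
Highest B → broadest niche (most generalist): Species C (B = 4.08).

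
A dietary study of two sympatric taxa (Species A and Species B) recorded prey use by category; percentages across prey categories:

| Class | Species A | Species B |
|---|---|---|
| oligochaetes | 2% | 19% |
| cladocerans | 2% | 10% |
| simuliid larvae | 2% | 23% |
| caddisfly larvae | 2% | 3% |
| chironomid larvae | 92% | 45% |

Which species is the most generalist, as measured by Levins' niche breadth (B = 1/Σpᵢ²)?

Convert percentages to proportions (divide by 100).
Σp_Aᵢ² = 0.02² + 0.02² + 0.02² + 0.02² + 0.92² = 0.0004 + 0.0004 + 0.0004 + 0.0004 + 0.8464 = 0.8480
B_A = 1 / 0.8480 = 1.1792
Σp_Bᵢ² = 0.19² + 0.10² + 0.23² + 0.03² + 0.45² = 0.0361 + 0.0100 + 0.0529 + 0.0009 + 0.2025 = 0.3024
B_B = 1 / 0.3024 = 3.3069
Highest B → broadest niche (most generalist): Species B (B = 3.31).

Species B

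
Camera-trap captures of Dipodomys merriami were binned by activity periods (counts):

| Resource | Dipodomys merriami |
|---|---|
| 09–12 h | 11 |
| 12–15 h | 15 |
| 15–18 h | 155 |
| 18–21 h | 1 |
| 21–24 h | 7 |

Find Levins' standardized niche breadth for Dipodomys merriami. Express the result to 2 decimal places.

0.12

Proportions for Dipodomys merriami (n=189): 11/189=0.0582, 15/189=0.0794, 155/189=0.8201, 1/189=0.0053, 7/189=0.0370
Σpᵢ² = 0.0582² + 0.0794² + 0.8201² + 0.0053² + 0.0370² = 0.003387 + 0.006304 + 0.672564 + 0.000028 + 0.001369 = 0.683652
B = 1 / 0.683652 = 1.4627
Bₛ = (B − 1)/(n − 1) = (1.4627 − 1)/(5 − 1) = 0.4627/4 = 0.1157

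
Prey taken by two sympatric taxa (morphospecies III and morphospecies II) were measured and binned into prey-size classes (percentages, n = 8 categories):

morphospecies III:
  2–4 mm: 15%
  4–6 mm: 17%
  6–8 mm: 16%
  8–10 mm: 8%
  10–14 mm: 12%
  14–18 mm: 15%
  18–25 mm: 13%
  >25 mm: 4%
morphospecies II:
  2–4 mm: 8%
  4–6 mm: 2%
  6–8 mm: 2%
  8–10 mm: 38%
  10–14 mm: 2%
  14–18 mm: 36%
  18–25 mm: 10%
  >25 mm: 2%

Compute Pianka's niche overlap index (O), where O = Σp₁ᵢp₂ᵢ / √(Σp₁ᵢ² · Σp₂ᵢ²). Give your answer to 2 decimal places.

Convert percentages to proportions (divide by 100).
Σ p₁ᵢp₂ᵢ = 0.0120 + 0.0034 + 0.0032 + 0.0304 + 0.0024 + 0.0540 + 0.0130 + 0.0008 = 0.1192
Σp_1ᵢ² = 0.15² + 0.17² + 0.16² + 0.08² + 0.12² + 0.15² + 0.13² + 0.04² = 0.0225 + 0.0289 + 0.0256 + 0.0064 + 0.0144 + 0.0225 + 0.0169 + 0.0016 = 0.1388
Σp_2ᵢ² = 0.08² + 0.02² + 0.02² + 0.38² + 0.02² + 0.36² + 0.10² + 0.02² = 0.0064 + 0.0004 + 0.0004 + 0.1444 + 0.0004 + 0.1296 + 0.0100 + 0.0004 = 0.2920
O = 0.1192 / √(0.1388 × 0.2920) = 0.1192 / 0.20132 = 0.5921

0.59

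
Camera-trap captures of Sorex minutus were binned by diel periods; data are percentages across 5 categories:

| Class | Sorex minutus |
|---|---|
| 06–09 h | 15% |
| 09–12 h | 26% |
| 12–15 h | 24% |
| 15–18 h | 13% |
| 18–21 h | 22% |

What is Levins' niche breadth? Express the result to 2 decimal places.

Convert percentages to proportions (divide by 100).
Σpᵢ² = 0.15² + 0.26² + 0.24² + 0.13² + 0.22² = 0.0225 + 0.0676 + 0.0576 + 0.0169 + 0.0484 = 0.2130
B = 1 / 0.2130 = 4.6948

4.69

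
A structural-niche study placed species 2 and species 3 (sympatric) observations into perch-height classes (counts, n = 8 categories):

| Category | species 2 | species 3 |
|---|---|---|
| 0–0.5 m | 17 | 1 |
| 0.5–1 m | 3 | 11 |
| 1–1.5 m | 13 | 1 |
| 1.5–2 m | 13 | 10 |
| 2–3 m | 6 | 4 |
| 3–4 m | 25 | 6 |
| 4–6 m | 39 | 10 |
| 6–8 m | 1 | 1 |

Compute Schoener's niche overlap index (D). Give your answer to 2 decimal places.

Proportions for species 2 (n=117): 17/117=0.1453, 3/117=0.0256, 13/117=0.1111, 13/117=0.1111, 6/117=0.0513, 25/117=0.2137, 39/117=0.3333, 1/117=0.0085
Proportions for species 3 (n=44): 1/44=0.0227, 11/44=0.2500, 1/44=0.0227, 10/44=0.2273, 4/44=0.0909, 6/44=0.1364, 10/44=0.2273, 1/44=0.0227
Σ|p₁ᵢ − p₂ᵢ| = 0.1226 + 0.2244 + 0.0884 + 0.1162 + 0.0396 + 0.0773 + 0.1060 + 0.0142 = 0.7887
D = 1 − ½ × 0.7887 = 1 − 0.39435 = 0.60565

0.61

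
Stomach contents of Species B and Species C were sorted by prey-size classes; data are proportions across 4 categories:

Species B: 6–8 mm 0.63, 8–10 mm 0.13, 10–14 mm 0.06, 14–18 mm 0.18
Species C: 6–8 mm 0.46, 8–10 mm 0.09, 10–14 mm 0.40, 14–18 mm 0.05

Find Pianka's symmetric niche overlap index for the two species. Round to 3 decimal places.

0.807

Σ p₁ᵢp₂ᵢ = 0.2898 + 0.0117 + 0.0240 + 0.0090 = 0.3345
Σp_1ᵢ² = 0.63² + 0.13² + 0.06² + 0.18² = 0.3969 + 0.0169 + 0.0036 + 0.0324 = 0.4498
Σp_2ᵢ² = 0.46² + 0.09² + 0.40² + 0.05² = 0.2116 + 0.0081 + 0.1600 + 0.0025 = 0.3822
O = 0.3345 / √(0.4498 × 0.3822) = 0.3345 / 0.414625 = 0.80675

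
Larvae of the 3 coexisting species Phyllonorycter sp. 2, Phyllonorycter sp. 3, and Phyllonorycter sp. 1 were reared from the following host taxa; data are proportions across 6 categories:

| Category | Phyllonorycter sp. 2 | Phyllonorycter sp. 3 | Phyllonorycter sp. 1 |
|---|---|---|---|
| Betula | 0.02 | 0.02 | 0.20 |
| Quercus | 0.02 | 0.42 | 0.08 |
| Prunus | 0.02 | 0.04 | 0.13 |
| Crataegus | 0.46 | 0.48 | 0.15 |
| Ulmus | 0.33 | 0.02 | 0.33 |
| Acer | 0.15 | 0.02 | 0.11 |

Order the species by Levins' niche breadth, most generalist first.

Σp_2ᵢ² = 0.02² + 0.02² + 0.02² + 0.46² + 0.33² + 0.15² = 0.0004 + 0.0004 + 0.0004 + 0.2116 + 0.1089 + 0.0225 = 0.3442
B_2 = 1 / 0.3442 = 2.9053
Σp_3ᵢ² = 0.02² + 0.42² + 0.04² + 0.48² + 0.02² + 0.02² = 0.0004 + 0.1764 + 0.0016 + 0.2304 + 0.0004 + 0.0004 = 0.4096
B_3 = 1 / 0.4096 = 2.4414
Σp_1ᵢ² = 0.20² + 0.08² + 0.13² + 0.15² + 0.33² + 0.11² = 0.0400 + 0.0064 + 0.0169 + 0.0225 + 0.1089 + 0.0121 = 0.2068
B_1 = 1 / 0.2068 = 4.8356
Ranking by B (broadest → narrowest): Phyllonorycter sp. 1 (4.84) > Phyllonorycter sp. 2 (2.91) > Phyllonorycter sp. 3 (2.44)

Phyllonorycter sp. 1 > Phyllonorycter sp. 2 > Phyllonorycter sp. 3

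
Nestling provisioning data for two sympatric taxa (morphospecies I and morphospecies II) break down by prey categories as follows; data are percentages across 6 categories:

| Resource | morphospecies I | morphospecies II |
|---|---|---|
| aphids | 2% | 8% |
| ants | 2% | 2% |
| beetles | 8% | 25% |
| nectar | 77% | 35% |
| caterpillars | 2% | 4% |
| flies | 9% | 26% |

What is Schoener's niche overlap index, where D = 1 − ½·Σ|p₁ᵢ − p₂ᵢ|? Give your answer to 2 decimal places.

Convert percentages to proportions (divide by 100).
Σ|p₁ᵢ − p₂ᵢ| = 0.06 + 0.00 + 0.17 + 0.42 + 0.02 + 0.17 = 0.84
D = 1 − ½ × 0.84 = 1 − 0.420 = 0.5800

0.58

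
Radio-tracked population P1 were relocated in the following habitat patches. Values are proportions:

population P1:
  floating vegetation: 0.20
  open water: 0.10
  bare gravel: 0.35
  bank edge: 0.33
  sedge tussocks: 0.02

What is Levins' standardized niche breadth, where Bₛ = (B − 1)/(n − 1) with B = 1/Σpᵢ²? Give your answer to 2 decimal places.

Σpᵢ² = 0.20² + 0.10² + 0.35² + 0.33² + 0.02² = 0.0400 + 0.0100 + 0.1225 + 0.1089 + 0.0004 = 0.2818
B = 1 / 0.2818 = 3.5486
Bₛ = (B − 1)/(n − 1) = (3.5486 − 1)/(5 − 1) = 2.5486/4 = 0.6372

0.64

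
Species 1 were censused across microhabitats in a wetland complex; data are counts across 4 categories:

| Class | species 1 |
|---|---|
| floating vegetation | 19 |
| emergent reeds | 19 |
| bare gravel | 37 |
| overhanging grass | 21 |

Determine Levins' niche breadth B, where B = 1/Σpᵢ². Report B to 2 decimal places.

Proportions for species 1 (n=96): 19/96=0.1979, 19/96=0.1979, 37/96=0.3854, 21/96=0.2188
Σpᵢ² = 0.1979² + 0.1979² + 0.3854² + 0.2188² = 0.039164 + 0.039164 + 0.148533 + 0.047873 = 0.274734
B = 1 / 0.274734 = 3.6399

3.64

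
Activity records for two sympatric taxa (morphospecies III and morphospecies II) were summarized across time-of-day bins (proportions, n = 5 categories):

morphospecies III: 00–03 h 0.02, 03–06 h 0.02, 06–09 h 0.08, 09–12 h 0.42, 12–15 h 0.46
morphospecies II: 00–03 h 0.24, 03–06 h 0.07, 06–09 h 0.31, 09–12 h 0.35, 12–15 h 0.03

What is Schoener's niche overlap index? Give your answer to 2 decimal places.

0.50

Σ|p₁ᵢ − p₂ᵢ| = 0.22 + 0.05 + 0.23 + 0.07 + 0.43 = 1.00
D = 1 − ½ × 1.00 = 1 − 0.500 = 0.5000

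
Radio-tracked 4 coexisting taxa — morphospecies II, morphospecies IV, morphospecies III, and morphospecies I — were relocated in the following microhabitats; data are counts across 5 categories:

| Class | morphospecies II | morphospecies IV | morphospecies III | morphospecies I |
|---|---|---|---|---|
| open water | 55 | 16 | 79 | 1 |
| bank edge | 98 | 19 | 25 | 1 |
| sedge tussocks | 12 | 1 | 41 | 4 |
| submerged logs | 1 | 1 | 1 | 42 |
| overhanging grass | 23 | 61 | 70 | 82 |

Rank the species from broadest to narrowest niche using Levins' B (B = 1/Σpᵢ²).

Proportions for morphospecies II (n=189): 55/189=0.2910, 98/189=0.5185, 12/189=0.0635, 1/189=0.0053, 23/189=0.1217
Proportions for morphospecies IV (n=98): 16/98=0.1633, 19/98=0.1939, 1/98=0.0102, 1/98=0.0102, 61/98=0.6224
Proportions for morphospecies III (n=216): 79/216=0.3657, 25/216=0.1157, 41/216=0.1898, 1/216=0.0046, 70/216=0.3241
Proportions for morphospecies I (n=130): 1/130=0.0077, 1/130=0.0077, 4/130=0.0308, 42/130=0.3231, 82/130=0.6308
Σp_IIᵢ² = 0.2910² + 0.5185² + 0.0635² + 0.0053² + 0.1217² = 0.084681 + 0.268842 + 0.004032 + 0.000028 + 0.014811 = 0.372394
B_II = 1 / 0.372394 = 2.6853
Σp_IVᵢ² = 0.1633² + 0.1939² + 0.0102² + 0.0102² + 0.6224² = 0.026667 + 0.037597 + 0.000104 + 0.000104 + 0.387382 = 0.451854
B_IV = 1 / 0.451854 = 2.2131
Σp_IIIᵢ² = 0.3657² + 0.1157² + 0.1898² + 0.0046² + 0.3241² = 0.133736 + 0.013386 + 0.036024 + 0.000021 + 0.105041 = 0.288208
B_III = 1 / 0.288208 = 3.4697
Σp_Iᵢ² = 0.0077² + 0.0077² + 0.0308² + 0.3231² + 0.6308² = 0.000059 + 0.000059 + 0.000949 + 0.104394 + 0.397909 = 0.503370
B_I = 1 / 0.503370 = 1.9866
Ranking by B (broadest → narrowest): morphospecies III (3.47) > morphospecies II (2.69) > morphospecies IV (2.21) > morphospecies I (1.99)

morphospecies III > morphospecies II > morphospecies IV > morphospecies I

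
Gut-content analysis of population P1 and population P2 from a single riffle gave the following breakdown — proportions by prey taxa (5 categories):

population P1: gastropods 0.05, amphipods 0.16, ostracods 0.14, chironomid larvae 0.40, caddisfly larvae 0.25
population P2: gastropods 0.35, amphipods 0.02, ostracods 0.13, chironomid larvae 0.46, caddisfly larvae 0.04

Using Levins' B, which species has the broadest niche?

population P1

Σp_P1ᵢ² = 0.05² + 0.16² + 0.14² + 0.40² + 0.25² = 0.0025 + 0.0256 + 0.0196 + 0.1600 + 0.0625 = 0.2702
B_P1 = 1 / 0.2702 = 3.7010
Σp_P2ᵢ² = 0.35² + 0.02² + 0.13² + 0.46² + 0.04² = 0.1225 + 0.0004 + 0.0169 + 0.2116 + 0.0016 = 0.3530
B_P2 = 1 / 0.3530 = 2.8329
Highest B → broadest niche (most generalist): population P1 (B = 3.70).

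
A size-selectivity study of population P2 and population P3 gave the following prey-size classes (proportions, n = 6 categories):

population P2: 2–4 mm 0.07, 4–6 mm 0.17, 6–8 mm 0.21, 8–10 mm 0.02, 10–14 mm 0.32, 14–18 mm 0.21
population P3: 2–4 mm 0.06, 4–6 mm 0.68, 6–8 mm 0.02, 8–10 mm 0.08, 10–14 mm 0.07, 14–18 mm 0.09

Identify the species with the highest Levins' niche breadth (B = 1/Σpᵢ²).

population P2

Σp_P2ᵢ² = 0.07² + 0.17² + 0.21² + 0.02² + 0.32² + 0.21² = 0.0049 + 0.0289 + 0.0441 + 0.0004 + 0.1024 + 0.0441 = 0.2248
B_P2 = 1 / 0.2248 = 4.4484
Σp_P3ᵢ² = 0.06² + 0.68² + 0.02² + 0.08² + 0.07² + 0.09² = 0.0036 + 0.4624 + 0.0004 + 0.0064 + 0.0049 + 0.0081 = 0.4858
B_P3 = 1 / 0.4858 = 2.0585
Highest B → broadest niche (most generalist): population P2 (B = 4.45).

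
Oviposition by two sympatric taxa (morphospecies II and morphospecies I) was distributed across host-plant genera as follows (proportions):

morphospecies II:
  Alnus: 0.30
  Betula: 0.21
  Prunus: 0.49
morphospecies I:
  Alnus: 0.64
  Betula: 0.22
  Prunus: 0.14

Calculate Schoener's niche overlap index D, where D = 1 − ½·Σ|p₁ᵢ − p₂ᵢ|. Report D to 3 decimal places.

0.650

Σ|p₁ᵢ − p₂ᵢ| = 0.34 + 0.01 + 0.35 = 0.70
D = 1 − ½ × 0.70 = 1 − 0.350 = 0.65000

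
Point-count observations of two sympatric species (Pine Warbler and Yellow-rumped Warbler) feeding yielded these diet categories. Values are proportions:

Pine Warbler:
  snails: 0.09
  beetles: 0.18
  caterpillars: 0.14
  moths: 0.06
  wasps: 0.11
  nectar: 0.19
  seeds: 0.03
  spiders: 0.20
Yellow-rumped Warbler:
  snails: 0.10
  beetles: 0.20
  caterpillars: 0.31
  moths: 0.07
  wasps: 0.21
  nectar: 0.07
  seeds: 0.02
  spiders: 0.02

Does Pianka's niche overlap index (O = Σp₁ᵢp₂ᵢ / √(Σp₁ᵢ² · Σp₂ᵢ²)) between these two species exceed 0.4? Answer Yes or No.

Σ p₁ᵢp₂ᵢ = 0.0090 + 0.0360 + 0.0434 + 0.0042 + 0.0231 + 0.0133 + 0.0006 + 0.0040 = 0.1336
Σp_1ᵢ² = 0.09² + 0.18² + 0.14² + 0.06² + 0.11² + 0.19² + 0.03² + 0.20² = 0.0081 + 0.0324 + 0.0196 + 0.0036 + 0.0121 + 0.0361 + 0.0009 + 0.0400 = 0.1528
Σp_2ᵢ² = 0.10² + 0.20² + 0.31² + 0.07² + 0.21² + 0.07² + 0.02² + 0.02² = 0.0100 + 0.0400 + 0.0961 + 0.0049 + 0.0441 + 0.0049 + 0.0004 + 0.0004 = 0.2008
O = 0.1336 / √(0.1528 × 0.2008) = 0.1336 / 0.17516 = 0.7627
O = 0.7627 > 0.4 → Yes.

Yes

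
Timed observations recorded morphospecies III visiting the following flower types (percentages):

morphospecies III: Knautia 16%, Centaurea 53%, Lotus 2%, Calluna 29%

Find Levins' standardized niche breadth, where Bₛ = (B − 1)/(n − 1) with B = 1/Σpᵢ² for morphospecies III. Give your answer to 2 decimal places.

0.52

Convert percentages to proportions (divide by 100).
Σpᵢ² = 0.16² + 0.53² + 0.02² + 0.29² = 0.0256 + 0.2809 + 0.0004 + 0.0841 = 0.3910
B = 1 / 0.3910 = 2.5575
Bₛ = (B − 1)/(n − 1) = (2.5575 − 1)/(4 − 1) = 1.5575/3 = 0.5192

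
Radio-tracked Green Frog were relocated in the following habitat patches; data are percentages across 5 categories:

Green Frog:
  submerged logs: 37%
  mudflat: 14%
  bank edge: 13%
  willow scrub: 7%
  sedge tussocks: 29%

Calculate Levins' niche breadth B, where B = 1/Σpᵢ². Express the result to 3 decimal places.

Convert percentages to proportions (divide by 100).
Σpᵢ² = 0.37² + 0.14² + 0.13² + 0.07² + 0.29² = 0.1369 + 0.0196 + 0.0169 + 0.0049 + 0.0841 = 0.2624
B = 1 / 0.2624 = 3.81098

3.811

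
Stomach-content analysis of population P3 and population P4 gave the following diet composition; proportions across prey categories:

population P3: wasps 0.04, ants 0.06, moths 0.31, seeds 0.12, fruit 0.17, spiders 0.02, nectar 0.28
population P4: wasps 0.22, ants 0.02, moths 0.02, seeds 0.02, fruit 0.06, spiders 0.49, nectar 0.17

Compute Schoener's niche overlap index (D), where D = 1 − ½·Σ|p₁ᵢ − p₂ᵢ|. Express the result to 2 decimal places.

Σ|p₁ᵢ − p₂ᵢ| = 0.18 + 0.04 + 0.29 + 0.10 + 0.11 + 0.47 + 0.11 = 1.30
D = 1 − ½ × 1.30 = 1 − 0.650 = 0.3500

0.35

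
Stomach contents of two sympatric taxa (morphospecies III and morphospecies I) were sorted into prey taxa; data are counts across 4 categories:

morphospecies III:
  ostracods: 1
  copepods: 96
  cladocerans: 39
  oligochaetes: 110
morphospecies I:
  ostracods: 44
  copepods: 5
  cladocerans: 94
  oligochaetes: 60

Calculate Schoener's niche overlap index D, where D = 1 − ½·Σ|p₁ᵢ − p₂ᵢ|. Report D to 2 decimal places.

0.48

Proportions for morphospecies III (n=246): 1/246=0.0041, 96/246=0.3902, 39/246=0.1585, 110/246=0.4472
Proportions for morphospecies I (n=203): 44/203=0.2167, 5/203=0.0246, 94/203=0.4631, 60/203=0.2956
Σ|p₁ᵢ − p₂ᵢ| = 0.2126 + 0.3656 + 0.3046 + 0.1516 = 1.0344
D = 1 − ½ × 1.0344 = 1 − 0.51720 = 0.48280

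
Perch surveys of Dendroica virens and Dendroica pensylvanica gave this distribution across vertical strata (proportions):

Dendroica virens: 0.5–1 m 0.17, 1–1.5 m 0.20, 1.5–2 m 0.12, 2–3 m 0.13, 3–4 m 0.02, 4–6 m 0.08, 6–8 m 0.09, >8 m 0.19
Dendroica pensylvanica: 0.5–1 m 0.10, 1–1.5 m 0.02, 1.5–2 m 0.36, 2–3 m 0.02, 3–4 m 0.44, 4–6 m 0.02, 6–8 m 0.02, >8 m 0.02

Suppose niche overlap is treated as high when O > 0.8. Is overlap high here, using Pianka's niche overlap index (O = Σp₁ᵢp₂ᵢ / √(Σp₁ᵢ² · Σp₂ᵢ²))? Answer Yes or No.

No

Σ p₁ᵢp₂ᵢ = 0.0170 + 0.0040 + 0.0432 + 0.0026 + 0.0088 + 0.0016 + 0.0018 + 0.0038 = 0.0828
Σp_1ᵢ² = 0.17² + 0.20² + 0.12² + 0.13² + 0.02² + 0.08² + 0.09² + 0.19² = 0.0289 + 0.0400 + 0.0144 + 0.0169 + 0.0004 + 0.0064 + 0.0081 + 0.0361 = 0.1512
Σp_2ᵢ² = 0.10² + 0.02² + 0.36² + 0.02² + 0.44² + 0.02² + 0.02² + 0.02² = 0.0100 + 0.0004 + 0.1296 + 0.0004 + 0.1936 + 0.0004 + 0.0004 + 0.0004 = 0.3352
O = 0.0828 / √(0.1512 × 0.3352) = 0.0828 / 0.22513 = 0.3678
O = 0.3678 < 0.8 → No.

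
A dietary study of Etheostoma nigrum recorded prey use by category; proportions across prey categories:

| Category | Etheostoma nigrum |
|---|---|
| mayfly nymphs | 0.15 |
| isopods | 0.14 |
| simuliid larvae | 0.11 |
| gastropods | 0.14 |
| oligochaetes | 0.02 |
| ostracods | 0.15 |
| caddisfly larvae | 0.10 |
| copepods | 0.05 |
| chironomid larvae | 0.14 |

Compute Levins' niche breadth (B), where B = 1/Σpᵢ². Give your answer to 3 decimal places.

Σpᵢ² = 0.15² + 0.14² + 0.11² + 0.14² + 0.02² + 0.15² + 0.10² + 0.05² + 0.14² = 0.0225 + 0.0196 + 0.0121 + 0.0196 + 0.0004 + 0.0225 + 0.0100 + 0.0025 + 0.0196 = 0.1288
B = 1 / 0.1288 = 7.76398

7.764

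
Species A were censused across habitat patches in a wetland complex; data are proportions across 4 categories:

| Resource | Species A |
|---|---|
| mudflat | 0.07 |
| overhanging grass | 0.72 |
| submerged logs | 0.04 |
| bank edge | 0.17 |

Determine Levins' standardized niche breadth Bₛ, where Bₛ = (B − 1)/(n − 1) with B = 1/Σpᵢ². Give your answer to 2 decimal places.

Σpᵢ² = 0.07² + 0.72² + 0.04² + 0.17² = 0.0049 + 0.5184 + 0.0016 + 0.0289 = 0.5538
B = 1 / 0.5538 = 1.8057
Bₛ = (B − 1)/(n − 1) = (1.8057 − 1)/(4 − 1) = 0.8057/3 = 0.2686

0.27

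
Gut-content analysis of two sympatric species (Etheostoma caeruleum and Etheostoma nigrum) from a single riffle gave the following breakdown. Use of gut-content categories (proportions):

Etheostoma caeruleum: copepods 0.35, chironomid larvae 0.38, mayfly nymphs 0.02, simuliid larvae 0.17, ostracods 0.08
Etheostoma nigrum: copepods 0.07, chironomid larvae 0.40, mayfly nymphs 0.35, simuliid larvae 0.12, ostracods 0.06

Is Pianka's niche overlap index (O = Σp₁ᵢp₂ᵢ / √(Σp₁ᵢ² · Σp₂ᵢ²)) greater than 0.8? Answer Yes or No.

Σ p₁ᵢp₂ᵢ = 0.0245 + 0.1520 + 0.0070 + 0.0204 + 0.0048 = 0.2087
Σp_1ᵢ² = 0.35² + 0.38² + 0.02² + 0.17² + 0.08² = 0.1225 + 0.1444 + 0.0004 + 0.0289 + 0.0064 = 0.3026
Σp_2ᵢ² = 0.07² + 0.40² + 0.35² + 0.12² + 0.06² = 0.0049 + 0.1600 + 0.1225 + 0.0144 + 0.0036 = 0.3054
O = 0.2087 / √(0.3026 × 0.3054) = 0.2087 / 0.30400 = 0.6865
O = 0.6865 < 0.8 → No.

No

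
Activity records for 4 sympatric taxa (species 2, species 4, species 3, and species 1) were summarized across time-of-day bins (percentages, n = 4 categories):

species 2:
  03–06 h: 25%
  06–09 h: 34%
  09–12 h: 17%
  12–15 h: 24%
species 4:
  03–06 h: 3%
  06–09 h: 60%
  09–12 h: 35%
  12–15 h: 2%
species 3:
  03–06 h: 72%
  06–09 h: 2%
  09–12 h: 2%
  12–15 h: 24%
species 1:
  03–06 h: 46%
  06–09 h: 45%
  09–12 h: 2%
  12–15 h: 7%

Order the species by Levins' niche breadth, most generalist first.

Convert percentages to proportions (divide by 100).
Σp_2ᵢ² = 0.25² + 0.34² + 0.17² + 0.24² = 0.0625 + 0.1156 + 0.0289 + 0.0576 = 0.2646
B_2 = 1 / 0.2646 = 3.7793
Σp_4ᵢ² = 0.03² + 0.60² + 0.35² + 0.02² = 0.0009 + 0.3600 + 0.1225 + 0.0004 = 0.4838
B_4 = 1 / 0.4838 = 2.0670
Σp_3ᵢ² = 0.72² + 0.02² + 0.02² + 0.24² = 0.5184 + 0.0004 + 0.0004 + 0.0576 = 0.5768
B_3 = 1 / 0.5768 = 1.7337
Σp_1ᵢ² = 0.46² + 0.45² + 0.02² + 0.07² = 0.2116 + 0.2025 + 0.0004 + 0.0049 = 0.4194
B_1 = 1 / 0.4194 = 2.3844
Ranking by B (broadest → narrowest): species 2 (3.78) > species 1 (2.38) > species 4 (2.07) > species 3 (1.73)

species 2 > species 1 > species 4 > species 3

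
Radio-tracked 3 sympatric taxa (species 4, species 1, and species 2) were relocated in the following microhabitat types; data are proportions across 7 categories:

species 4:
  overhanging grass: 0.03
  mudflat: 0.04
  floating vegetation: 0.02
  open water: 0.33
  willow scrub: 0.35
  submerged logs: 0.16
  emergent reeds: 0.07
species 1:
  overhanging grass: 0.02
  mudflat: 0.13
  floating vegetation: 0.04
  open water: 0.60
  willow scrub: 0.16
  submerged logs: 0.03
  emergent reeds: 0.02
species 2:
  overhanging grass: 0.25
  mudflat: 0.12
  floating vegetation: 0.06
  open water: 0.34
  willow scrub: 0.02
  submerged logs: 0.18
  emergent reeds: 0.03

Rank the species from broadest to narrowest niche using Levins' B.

species 2 > species 4 > species 1

Σp_4ᵢ² = 0.03² + 0.04² + 0.02² + 0.33² + 0.35² + 0.16² + 0.07² = 0.0009 + 0.0016 + 0.0004 + 0.1089 + 0.1225 + 0.0256 + 0.0049 = 0.2648
B_4 = 1 / 0.2648 = 3.7764
Σp_1ᵢ² = 0.02² + 0.13² + 0.04² + 0.60² + 0.16² + 0.03² + 0.02² = 0.0004 + 0.0169 + 0.0016 + 0.3600 + 0.0256 + 0.0009 + 0.0004 = 0.4058
B_1 = 1 / 0.4058 = 2.4643
Σp_2ᵢ² = 0.25² + 0.12² + 0.06² + 0.34² + 0.02² + 0.18² + 0.03² = 0.0625 + 0.0144 + 0.0036 + 0.1156 + 0.0004 + 0.0324 + 0.0009 = 0.2298
B_2 = 1 / 0.2298 = 4.3516
Ranking by B (broadest → narrowest): species 2 (4.35) > species 4 (3.78) > species 1 (2.46)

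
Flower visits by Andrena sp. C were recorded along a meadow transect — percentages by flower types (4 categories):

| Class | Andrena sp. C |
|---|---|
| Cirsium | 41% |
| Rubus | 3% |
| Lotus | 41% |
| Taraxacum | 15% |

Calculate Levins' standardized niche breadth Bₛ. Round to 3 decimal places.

Convert percentages to proportions (divide by 100).
Σpᵢ² = 0.41² + 0.03² + 0.41² + 0.15² = 0.1681 + 0.0009 + 0.1681 + 0.0225 = 0.3596
B = 1 / 0.3596 = 2.78087
Bₛ = (B − 1)/(n − 1) = (2.78087 − 1)/(4 − 1) = 1.78087/3 = 0.59362

0.594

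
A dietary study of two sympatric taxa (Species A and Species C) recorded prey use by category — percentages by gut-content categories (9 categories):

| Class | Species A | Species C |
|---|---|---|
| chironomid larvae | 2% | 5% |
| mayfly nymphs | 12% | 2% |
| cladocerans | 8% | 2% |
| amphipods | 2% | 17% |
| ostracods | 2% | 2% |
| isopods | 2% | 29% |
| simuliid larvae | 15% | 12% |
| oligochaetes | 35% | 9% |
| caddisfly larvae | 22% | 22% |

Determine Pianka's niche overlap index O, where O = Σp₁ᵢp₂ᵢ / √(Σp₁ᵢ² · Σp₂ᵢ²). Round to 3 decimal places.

Convert percentages to proportions (divide by 100).
Σ p₁ᵢp₂ᵢ = 0.0010 + 0.0024 + 0.0016 + 0.0034 + 0.0004 + 0.0058 + 0.0180 + 0.0315 + 0.0484 = 0.1125
Σp_1ᵢ² = 0.02² + 0.12² + 0.08² + 0.02² + 0.02² + 0.02² + 0.15² + 0.35² + 0.22² = 0.0004 + 0.0144 + 0.0064 + 0.0004 + 0.0004 + 0.0004 + 0.0225 + 0.1225 + 0.0484 = 0.2158
Σp_2ᵢ² = 0.05² + 0.02² + 0.02² + 0.17² + 0.02² + 0.29² + 0.12² + 0.09² + 0.22² = 0.0025 + 0.0004 + 0.0004 + 0.0289 + 0.0004 + 0.0841 + 0.0144 + 0.0081 + 0.0484 = 0.1876
O = 0.1125 / √(0.2158 × 0.1876) = 0.1125 / 0.201207 = 0.55913

0.559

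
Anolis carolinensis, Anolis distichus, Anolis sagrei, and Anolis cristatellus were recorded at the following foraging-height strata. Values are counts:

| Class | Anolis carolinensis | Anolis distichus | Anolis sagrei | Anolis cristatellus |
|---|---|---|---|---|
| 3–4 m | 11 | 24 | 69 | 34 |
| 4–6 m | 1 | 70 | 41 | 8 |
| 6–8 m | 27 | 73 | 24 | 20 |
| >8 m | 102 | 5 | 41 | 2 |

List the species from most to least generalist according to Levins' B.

Proportions for Anolis carolinensis (n=141): 11/141=0.0780, 1/141=0.0071, 27/141=0.1915, 102/141=0.7234
Proportions for Anolis distichus (n=172): 24/172=0.1395, 70/172=0.4070, 73/172=0.4244, 5/172=0.0291
Proportions for Anolis sagrei (n=175): 69/175=0.3943, 41/175=0.2343, 24/175=0.1371, 41/175=0.2343
Proportions for Anolis cristatellus (n=64): 34/64=0.5313, 8/64=0.1250, 20/64=0.3125, 2/64=0.0313
Σp_caroᵢ² = 0.0780² + 0.0071² + 0.1915² + 0.7234² = 0.006084 + 0.000050 + 0.036672 + 0.523308 = 0.566114
B_caro = 1 / 0.566114 = 1.7664
Σp_distᵢ² = 0.1395² + 0.4070² + 0.4244² + 0.0291² = 0.019460 + 0.165649 + 0.180115 + 0.000847 = 0.366071
B_dist = 1 / 0.366071 = 2.7317
Σp_sagrᵢ² = 0.3943² + 0.2343² + 0.1371² + 0.2343² = 0.155472 + 0.054896 + 0.018796 + 0.054896 = 0.284060
B_sagr = 1 / 0.284060 = 3.5204
Σp_crisᵢ² = 0.5313² + 0.1250² + 0.3125² + 0.0313² = 0.282280 + 0.015625 + 0.097656 + 0.000980 = 0.396541
B_cris = 1 / 0.396541 = 2.5218
Ranking by B (broadest → narrowest): Anolis sagrei (3.52) > Anolis distichus (2.73) > Anolis cristatellus (2.52) > Anolis carolinensis (1.77)

Anolis sagrei > Anolis distichus > Anolis cristatellus > Anolis carolinensis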